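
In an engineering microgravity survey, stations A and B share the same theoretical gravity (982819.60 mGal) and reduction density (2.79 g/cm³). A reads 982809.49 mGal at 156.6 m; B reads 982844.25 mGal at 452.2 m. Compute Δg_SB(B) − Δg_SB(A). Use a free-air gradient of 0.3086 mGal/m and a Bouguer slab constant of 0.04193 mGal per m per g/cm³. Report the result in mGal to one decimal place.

91.4

Δg_SB(A) = 982809.49 − 982819.60 + 0.3086×156.6 − 0.04193×2.79×156.6 = 19.90 mGal
Δg_SB(B) = 982844.25 − 982819.60 + 0.3086×452.2 − 0.04193×2.79×452.2 = 111.30 mGal
Difference = 111.30 − (19.90) = 91.40 mGal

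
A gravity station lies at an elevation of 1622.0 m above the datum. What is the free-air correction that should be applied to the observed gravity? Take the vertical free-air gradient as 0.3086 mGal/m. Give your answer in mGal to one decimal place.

Free-air correction = 0.3086 × 1622.0 = 500.5 mGal

500.5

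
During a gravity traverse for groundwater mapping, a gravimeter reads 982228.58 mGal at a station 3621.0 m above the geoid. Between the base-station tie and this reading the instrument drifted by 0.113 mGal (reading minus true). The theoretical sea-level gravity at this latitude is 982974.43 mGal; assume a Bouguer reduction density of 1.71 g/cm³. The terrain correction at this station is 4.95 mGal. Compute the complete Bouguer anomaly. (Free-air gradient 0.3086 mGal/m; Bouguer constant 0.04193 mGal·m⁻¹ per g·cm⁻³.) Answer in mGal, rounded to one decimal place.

116.8

Drift-corrected reading = 982228.58 − (0.113) = 982228.467 mGal
Free-air correction = 0.3086 × 3621.0 = 1117.44 mGal
Free-air anomaly = 982228.467 − 982974.43 + (1117.44) = 371.477 mGal
Bouguer slab correction = 0.04193 × 1.71 × 3621.0 = 259.63 mGal
Simple Bouguer anomaly = 371.477 − (259.63) = 111.847 mGal
Complete Bouguer anomaly = 111.847 + 4.95 = 116.797 mGal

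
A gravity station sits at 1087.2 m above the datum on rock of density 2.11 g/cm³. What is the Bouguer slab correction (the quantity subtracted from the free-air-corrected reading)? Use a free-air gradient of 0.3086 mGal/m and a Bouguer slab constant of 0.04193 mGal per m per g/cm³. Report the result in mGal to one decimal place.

96.2

Bouguer slab correction = 0.04193 × 2.11 × 1087.2 = 96.2 mGal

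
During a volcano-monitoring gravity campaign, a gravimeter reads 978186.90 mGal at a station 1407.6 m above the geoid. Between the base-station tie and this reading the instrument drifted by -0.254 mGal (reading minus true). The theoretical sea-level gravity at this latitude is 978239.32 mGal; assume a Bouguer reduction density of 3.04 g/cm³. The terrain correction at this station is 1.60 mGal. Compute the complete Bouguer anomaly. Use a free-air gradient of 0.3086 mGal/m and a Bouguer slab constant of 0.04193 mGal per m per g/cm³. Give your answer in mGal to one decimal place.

204.4

Drift-corrected reading = 978186.90 − (-0.254) = 978187.154 mGal
Free-air correction = 0.3086 × 1407.6 = 434.39 mGal
Free-air anomaly = 978187.154 − 978239.32 + (434.39) = 382.224 mGal
Bouguer slab correction = 0.04193 × 3.04 × 1407.6 = 179.42 mGal
Simple Bouguer anomaly = 382.224 − (179.42) = 202.804 mGal
Complete Bouguer anomaly = 202.804 + 1.60 = 204.404 mGal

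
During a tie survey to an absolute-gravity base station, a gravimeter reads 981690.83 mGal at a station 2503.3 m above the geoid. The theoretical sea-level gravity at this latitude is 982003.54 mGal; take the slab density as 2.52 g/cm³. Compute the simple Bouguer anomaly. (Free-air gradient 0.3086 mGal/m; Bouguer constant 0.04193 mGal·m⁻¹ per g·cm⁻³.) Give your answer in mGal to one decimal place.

Free-air correction = 0.3086 × 2503.3 = 772.52 mGal
Free-air anomaly = 981690.83 − 982003.54 + (772.52) = 459.81 mGal
Bouguer slab correction = 0.04193 × 2.52 × 2503.3 = 264.51 mGal
Simple Bouguer anomaly = 459.81 − (264.51) = 195.30 mGal

195.3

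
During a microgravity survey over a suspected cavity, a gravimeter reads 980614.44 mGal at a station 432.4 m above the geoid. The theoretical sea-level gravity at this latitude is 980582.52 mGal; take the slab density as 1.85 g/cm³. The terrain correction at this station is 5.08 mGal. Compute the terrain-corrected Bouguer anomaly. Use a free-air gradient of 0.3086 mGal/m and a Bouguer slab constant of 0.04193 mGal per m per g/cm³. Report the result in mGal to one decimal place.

136.9

Free-air correction = 0.3086 × 432.4 = 133.44 mGal
Free-air anomaly = 980614.44 − 980582.52 + (133.44) = 165.36 mGal
Bouguer slab correction = 0.04193 × 1.85 × 432.4 = 33.54 mGal
Simple Bouguer anomaly = 165.36 − (33.54) = 131.82 mGal
Complete Bouguer anomaly = 131.82 + 5.08 = 136.90 mGal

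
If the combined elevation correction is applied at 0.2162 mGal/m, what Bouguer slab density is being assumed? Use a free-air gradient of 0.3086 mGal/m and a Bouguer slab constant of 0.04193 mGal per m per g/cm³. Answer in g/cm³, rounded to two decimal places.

0.2162 = 0.3086 − 0.04193 × ρ
ρ = (0.3086 − 0.2162) / 0.04193 = 2.20 g/cm³

2.20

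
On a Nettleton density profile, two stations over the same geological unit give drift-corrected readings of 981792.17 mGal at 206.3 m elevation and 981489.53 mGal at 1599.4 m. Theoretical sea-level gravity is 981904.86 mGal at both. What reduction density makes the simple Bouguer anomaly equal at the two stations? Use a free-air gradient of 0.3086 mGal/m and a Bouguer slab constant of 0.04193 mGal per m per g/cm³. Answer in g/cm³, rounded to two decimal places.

2.18

Δg_obs = 981489.53 − 981792.17 = -302.64 mGal over Δh = 1599.4 − 206.3 = 1393.1 m
Equal Bouguer anomalies ⇒ Δg_obs + (0.3086 − 0.04193ρ)·Δh = 0
0.3086 − 0.04193ρ = −Δg_obs/Δh = 0.21724
ρ = (0.3086 − 0.21724) / 0.04193 = 2.18 g/cm³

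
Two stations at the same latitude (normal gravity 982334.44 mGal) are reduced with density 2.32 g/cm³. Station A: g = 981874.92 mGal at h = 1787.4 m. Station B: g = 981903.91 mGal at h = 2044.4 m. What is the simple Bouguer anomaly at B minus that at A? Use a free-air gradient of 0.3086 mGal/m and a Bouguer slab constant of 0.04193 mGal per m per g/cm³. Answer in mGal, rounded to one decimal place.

Δg_SB(A) = 981874.92 − 982334.44 + 0.3086×1787.4 − 0.04193×2.32×1787.4 = -81.80 mGal
Δg_SB(B) = 981903.91 − 982334.44 + 0.3086×2044.4 − 0.04193×2.32×2044.4 = 1.50 mGal
Difference = 1.50 − (-81.80) = 83.30 mGal

83.3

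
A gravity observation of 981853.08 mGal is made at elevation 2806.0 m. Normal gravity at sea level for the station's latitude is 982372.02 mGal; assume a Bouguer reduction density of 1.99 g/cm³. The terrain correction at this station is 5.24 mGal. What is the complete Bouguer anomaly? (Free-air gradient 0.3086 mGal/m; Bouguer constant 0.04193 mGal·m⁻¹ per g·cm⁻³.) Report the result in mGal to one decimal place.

Free-air correction = 0.3086 × 2806.0 = 865.93 mGal
Free-air anomaly = 981853.08 − 982372.02 + (865.93) = 346.99 mGal
Bouguer slab correction = 0.04193 × 1.99 × 2806.0 = 234.13 mGal
Simple Bouguer anomaly = 346.99 − (234.13) = 112.86 mGal
Complete Bouguer anomaly = 112.86 + 5.24 = 118.10 mGal

118.1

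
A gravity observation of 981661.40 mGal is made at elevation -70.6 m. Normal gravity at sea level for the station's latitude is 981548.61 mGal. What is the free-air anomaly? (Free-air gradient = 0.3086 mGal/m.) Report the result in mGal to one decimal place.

91.0

Free-air correction = 0.3086 × -70.6 = -21.79 mGal
Free-air anomaly = 981661.40 − 981548.61 + (-21.79) = 91.00 mGal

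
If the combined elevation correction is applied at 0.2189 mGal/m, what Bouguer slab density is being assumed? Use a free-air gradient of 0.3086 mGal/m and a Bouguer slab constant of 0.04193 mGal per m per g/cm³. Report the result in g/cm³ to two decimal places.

2.14

0.2189 = 0.3086 − 0.04193 × ρ
ρ = (0.3086 − 0.2189) / 0.04193 = 2.14 g/cm³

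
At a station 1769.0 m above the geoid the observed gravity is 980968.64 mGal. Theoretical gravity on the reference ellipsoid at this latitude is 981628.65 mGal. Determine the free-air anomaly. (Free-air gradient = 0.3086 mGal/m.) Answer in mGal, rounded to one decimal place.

-114.1

Free-air correction = 0.3086 × 1769.0 = 545.91 mGal
Free-air anomaly = 980968.64 − 981628.65 + (545.91) = -114.10 mGal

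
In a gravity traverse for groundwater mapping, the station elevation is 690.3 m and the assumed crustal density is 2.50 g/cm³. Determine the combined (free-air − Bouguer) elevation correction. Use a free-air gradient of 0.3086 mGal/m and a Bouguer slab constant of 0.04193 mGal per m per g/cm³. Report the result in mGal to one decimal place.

Combined gradient = 0.3086 − 0.04193 × 2.50 = 0.2037750 mGal/m
Combined elevation correction = 0.2037750 × 690.3 = 140.7 mGal

140.7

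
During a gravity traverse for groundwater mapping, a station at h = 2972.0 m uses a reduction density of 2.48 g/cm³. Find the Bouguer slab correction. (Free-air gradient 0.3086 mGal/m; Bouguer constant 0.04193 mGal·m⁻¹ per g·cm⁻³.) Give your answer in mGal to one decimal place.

309.0

Bouguer slab correction = 0.04193 × 2.48 × 2972.0 = 309.0 mGal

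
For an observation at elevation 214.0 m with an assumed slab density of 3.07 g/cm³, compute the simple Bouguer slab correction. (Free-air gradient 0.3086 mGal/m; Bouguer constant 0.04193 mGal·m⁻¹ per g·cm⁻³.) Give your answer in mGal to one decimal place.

27.5

Bouguer slab correction = 0.04193 × 3.07 × 214.0 = 27.5 mGal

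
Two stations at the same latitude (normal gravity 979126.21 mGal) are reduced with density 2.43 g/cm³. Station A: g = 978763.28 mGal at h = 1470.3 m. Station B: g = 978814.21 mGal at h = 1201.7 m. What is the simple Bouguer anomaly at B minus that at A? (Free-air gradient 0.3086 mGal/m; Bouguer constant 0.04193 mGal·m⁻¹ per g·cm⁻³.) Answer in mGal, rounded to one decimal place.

Δg_SB(A) = 978763.28 − 979126.21 + 0.3086×1470.3 − 0.04193×2.43×1470.3 = -59.00 mGal
Δg_SB(B) = 978814.21 − 979126.21 + 0.3086×1201.7 − 0.04193×2.43×1201.7 = -63.60 mGal
Difference = -63.60 − (-59.00) = -4.60 mGal

-4.6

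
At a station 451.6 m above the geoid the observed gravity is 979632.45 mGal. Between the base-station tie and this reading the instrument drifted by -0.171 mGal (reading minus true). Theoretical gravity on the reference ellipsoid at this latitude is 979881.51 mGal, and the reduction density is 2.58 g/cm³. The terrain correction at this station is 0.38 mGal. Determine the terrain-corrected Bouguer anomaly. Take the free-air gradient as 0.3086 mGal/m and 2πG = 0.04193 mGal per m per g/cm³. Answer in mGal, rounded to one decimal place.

-158.0

Drift-corrected reading = 979632.45 − (-0.171) = 979632.621 mGal
Free-air correction = 0.3086 × 451.6 = 139.36 mGal
Free-air anomaly = 979632.621 − 979881.51 + (139.36) = -109.529 mGal
Bouguer slab correction = 0.04193 × 2.58 × 451.6 = 48.85 mGal
Simple Bouguer anomaly = -109.529 − (48.85) = -158.379 mGal
Complete Bouguer anomaly = -158.379 + 0.38 = -157.999 mGal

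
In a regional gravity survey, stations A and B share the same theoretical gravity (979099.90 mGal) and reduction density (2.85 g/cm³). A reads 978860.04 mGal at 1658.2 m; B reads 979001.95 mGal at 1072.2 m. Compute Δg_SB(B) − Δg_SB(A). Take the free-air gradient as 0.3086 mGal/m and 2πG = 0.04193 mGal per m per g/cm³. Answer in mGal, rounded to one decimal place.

Δg_SB(A) = 978860.04 − 979099.90 + 0.3086×1658.2 − 0.04193×2.85×1658.2 = 73.70 mGal
Δg_SB(B) = 979001.95 − 979099.90 + 0.3086×1072.2 − 0.04193×2.85×1072.2 = 104.80 mGal
Difference = 104.80 − (73.70) = 31.10 mGal

31.1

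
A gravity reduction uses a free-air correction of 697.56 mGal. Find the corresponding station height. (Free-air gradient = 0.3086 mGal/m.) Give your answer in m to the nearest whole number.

h = 697.56 / 0.3086 = 2260.40 m

2260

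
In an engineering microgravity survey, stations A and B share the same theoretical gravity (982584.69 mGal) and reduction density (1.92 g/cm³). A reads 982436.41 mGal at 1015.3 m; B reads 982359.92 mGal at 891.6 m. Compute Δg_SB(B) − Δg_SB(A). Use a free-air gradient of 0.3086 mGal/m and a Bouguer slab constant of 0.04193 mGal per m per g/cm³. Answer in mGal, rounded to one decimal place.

-104.7

Δg_SB(A) = 982436.41 − 982584.69 + 0.3086×1015.3 − 0.04193×1.92×1015.3 = 83.30 mGal
Δg_SB(B) = 982359.92 − 982584.69 + 0.3086×891.6 − 0.04193×1.92×891.6 = -21.40 mGal
Difference = -21.40 − (83.30) = -104.70 mGal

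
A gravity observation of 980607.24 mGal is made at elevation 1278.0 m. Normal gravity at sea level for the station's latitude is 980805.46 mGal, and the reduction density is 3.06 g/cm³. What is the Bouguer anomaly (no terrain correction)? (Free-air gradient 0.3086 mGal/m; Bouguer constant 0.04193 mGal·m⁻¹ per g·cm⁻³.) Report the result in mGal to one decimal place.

Free-air correction = 0.3086 × 1278.0 = 394.39 mGal
Free-air anomaly = 980607.24 − 980805.46 + (394.39) = 196.17 mGal
Bouguer slab correction = 0.04193 × 3.06 × 1278.0 = 163.97 mGal
Simple Bouguer anomaly = 196.17 − (163.97) = 32.20 mGal

32.2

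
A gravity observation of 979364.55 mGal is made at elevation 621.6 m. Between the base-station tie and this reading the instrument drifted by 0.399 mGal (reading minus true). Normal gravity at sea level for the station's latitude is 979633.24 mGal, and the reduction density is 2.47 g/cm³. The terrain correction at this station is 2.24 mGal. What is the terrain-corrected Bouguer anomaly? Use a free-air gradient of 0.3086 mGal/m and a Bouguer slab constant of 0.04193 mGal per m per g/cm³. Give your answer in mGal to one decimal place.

-139.4

Drift-corrected reading = 979364.55 − (0.399) = 979364.151 mGal
Free-air correction = 0.3086 × 621.6 = 191.83 mGal
Free-air anomaly = 979364.151 − 979633.24 + (191.83) = -77.259 mGal
Bouguer slab correction = 0.04193 × 2.47 × 621.6 = 64.38 mGal
Simple Bouguer anomaly = -77.259 − (64.38) = -141.639 mGal
Complete Bouguer anomaly = -141.639 + 2.24 = -139.399 mGal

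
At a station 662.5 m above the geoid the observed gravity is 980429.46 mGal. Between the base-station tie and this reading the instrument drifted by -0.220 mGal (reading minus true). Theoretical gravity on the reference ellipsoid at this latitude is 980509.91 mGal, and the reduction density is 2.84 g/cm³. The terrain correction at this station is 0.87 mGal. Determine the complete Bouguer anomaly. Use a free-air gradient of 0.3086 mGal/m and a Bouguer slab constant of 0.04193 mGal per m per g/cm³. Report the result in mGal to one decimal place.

Drift-corrected reading = 980429.46 − (-0.220) = 980429.680 mGal
Free-air correction = 0.3086 × 662.5 = 204.45 mGal
Free-air anomaly = 980429.680 − 980509.91 + (204.45) = 124.220 mGal
Bouguer slab correction = 0.04193 × 2.84 × 662.5 = 78.89 mGal
Simple Bouguer anomaly = 124.220 − (78.89) = 45.330 mGal
Complete Bouguer anomaly = 45.330 + 0.87 = 46.200 mGal

46.2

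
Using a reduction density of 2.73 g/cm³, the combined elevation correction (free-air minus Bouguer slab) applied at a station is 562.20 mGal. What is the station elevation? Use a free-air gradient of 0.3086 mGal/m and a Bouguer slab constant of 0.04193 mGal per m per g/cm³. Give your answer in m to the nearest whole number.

Combined gradient = 0.3086 − 0.04193 × 2.73 = 0.1941311 mGal/m
h = 562.20 / 0.1941311 = 2895.98 m

2896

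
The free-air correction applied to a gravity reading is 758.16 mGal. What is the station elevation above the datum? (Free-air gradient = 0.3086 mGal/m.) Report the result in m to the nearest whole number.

2457

h = 758.16 / 0.3086 = 2456.77 m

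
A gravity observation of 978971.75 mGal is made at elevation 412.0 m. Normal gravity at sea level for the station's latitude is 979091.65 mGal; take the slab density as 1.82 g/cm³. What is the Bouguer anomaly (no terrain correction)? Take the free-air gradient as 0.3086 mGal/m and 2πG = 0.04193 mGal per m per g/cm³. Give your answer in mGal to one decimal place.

-24.2

Free-air correction = 0.3086 × 412.0 = 127.14 mGal
Free-air anomaly = 978971.75 − 979091.65 + (127.14) = 7.24 mGal
Bouguer slab correction = 0.04193 × 1.82 × 412.0 = 31.44 mGal
Simple Bouguer anomaly = 7.24 − (31.44) = -24.20 mGal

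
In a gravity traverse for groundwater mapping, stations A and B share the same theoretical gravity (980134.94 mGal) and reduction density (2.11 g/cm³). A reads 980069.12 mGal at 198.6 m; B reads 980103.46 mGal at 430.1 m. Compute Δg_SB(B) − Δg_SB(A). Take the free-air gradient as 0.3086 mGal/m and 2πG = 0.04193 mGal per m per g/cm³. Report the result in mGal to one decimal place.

85.3

Δg_SB(A) = 980069.12 − 980134.94 + 0.3086×198.6 − 0.04193×2.11×198.6 = -22.10 mGal
Δg_SB(B) = 980103.46 − 980134.94 + 0.3086×430.1 − 0.04193×2.11×430.1 = 63.20 mGal
Difference = 63.20 − (-22.10) = 85.30 mGal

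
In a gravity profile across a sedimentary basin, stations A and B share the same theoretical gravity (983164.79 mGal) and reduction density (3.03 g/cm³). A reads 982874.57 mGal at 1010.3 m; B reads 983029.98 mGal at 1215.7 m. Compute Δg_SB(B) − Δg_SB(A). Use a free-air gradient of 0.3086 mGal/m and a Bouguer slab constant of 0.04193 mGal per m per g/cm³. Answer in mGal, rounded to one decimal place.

192.7

Δg_SB(A) = 982874.57 − 983164.79 + 0.3086×1010.3 − 0.04193×3.03×1010.3 = -106.80 mGal
Δg_SB(B) = 983029.98 − 983164.79 + 0.3086×1215.7 − 0.04193×3.03×1215.7 = 85.90 mGal
Difference = 85.90 − (-106.80) = 192.70 mGal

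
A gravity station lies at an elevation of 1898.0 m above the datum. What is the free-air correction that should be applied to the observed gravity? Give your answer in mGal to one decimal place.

585.7

Free-air correction = 0.3086 × 1898.0 = 585.7 mGal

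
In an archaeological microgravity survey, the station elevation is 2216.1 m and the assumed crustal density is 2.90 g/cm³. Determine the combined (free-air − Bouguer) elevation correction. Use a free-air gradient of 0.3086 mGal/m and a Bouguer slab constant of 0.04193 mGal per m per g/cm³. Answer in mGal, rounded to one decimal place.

414.4

Combined gradient = 0.3086 − 0.04193 × 2.90 = 0.1870030 mGal/m
Combined elevation correction = 0.1870030 × 2216.1 = 414.4 mGal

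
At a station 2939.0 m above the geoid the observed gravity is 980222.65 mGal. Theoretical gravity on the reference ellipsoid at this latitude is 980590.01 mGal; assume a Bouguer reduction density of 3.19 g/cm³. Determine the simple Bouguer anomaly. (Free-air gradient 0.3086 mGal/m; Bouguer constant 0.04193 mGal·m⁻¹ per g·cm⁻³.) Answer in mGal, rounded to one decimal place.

Free-air correction = 0.3086 × 2939.0 = 906.98 mGal
Free-air anomaly = 980222.65 − 980590.01 + (906.98) = 539.62 mGal
Bouguer slab correction = 0.04193 × 3.19 × 2939.0 = 393.11 mGal
Simple Bouguer anomaly = 539.62 − (393.11) = 146.51 mGal

146.5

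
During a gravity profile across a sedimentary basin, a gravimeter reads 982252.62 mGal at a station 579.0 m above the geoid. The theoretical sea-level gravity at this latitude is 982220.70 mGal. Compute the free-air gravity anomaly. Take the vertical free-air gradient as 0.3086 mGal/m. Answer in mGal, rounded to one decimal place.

210.6

Free-air correction = 0.3086 × 579.0 = 178.68 mGal
Free-air anomaly = 982252.62 − 982220.70 + (178.68) = 210.60 mGal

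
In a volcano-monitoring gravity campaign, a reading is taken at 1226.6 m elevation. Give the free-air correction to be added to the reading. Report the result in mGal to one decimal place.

378.5

Free-air correction = 0.3086 × 1226.6 = 378.5 mGal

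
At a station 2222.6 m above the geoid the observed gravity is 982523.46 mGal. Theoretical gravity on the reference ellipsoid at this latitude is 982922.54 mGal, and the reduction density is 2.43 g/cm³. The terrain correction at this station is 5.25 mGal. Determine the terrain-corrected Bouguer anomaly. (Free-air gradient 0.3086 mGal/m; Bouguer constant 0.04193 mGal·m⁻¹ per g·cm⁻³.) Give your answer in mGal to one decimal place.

65.6

Free-air correction = 0.3086 × 2222.6 = 685.89 mGal
Free-air anomaly = 982523.46 − 982922.54 + (685.89) = 286.81 mGal
Bouguer slab correction = 0.04193 × 2.43 × 2222.6 = 226.46 mGal
Simple Bouguer anomaly = 286.81 − (226.46) = 60.35 mGal
Complete Bouguer anomaly = 60.35 + 5.25 = 65.60 mGal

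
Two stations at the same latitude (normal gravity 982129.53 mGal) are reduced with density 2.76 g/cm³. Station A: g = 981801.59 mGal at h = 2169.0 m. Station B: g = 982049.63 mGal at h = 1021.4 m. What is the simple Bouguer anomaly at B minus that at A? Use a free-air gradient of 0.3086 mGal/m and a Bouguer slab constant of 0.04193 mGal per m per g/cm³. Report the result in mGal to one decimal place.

Δg_SB(A) = 981801.59 − 982129.53 + 0.3086×2169.0 − 0.04193×2.76×2169.0 = 90.40 mGal
Δg_SB(B) = 982049.63 − 982129.53 + 0.3086×1021.4 − 0.04193×2.76×1021.4 = 117.10 mGal
Difference = 117.10 − (90.40) = 26.70 mGal

26.7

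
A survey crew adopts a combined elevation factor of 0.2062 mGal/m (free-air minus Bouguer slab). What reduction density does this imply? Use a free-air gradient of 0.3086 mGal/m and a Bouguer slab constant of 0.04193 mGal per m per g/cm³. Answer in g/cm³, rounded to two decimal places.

0.2062 = 0.3086 − 0.04193 × ρ
ρ = (0.3086 − 0.2062) / 0.04193 = 2.44 g/cm³

2.44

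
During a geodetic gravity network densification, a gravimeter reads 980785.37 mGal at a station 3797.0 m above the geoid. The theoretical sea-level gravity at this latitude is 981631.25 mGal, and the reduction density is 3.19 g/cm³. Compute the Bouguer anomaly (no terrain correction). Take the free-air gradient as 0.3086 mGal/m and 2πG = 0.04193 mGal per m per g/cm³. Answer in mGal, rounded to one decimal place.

-182.0

Free-air correction = 0.3086 × 3797.0 = 1171.75 mGal
Free-air anomaly = 980785.37 − 981631.25 + (1171.75) = 325.87 mGal
Bouguer slab correction = 0.04193 × 3.19 × 3797.0 = 507.87 mGal
Simple Bouguer anomaly = 325.87 − (507.87) = -182.00 mGal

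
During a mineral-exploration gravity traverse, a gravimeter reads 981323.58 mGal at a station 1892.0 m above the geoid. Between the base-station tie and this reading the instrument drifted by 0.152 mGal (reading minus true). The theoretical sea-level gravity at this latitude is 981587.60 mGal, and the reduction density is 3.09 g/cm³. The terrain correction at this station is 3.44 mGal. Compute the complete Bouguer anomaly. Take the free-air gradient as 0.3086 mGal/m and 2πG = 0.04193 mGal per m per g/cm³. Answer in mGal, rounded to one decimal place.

Drift-corrected reading = 981323.58 − (0.152) = 981323.428 mGal
Free-air correction = 0.3086 × 1892.0 = 583.87 mGal
Free-air anomaly = 981323.428 − 981587.60 + (583.87) = 319.698 mGal
Bouguer slab correction = 0.04193 × 3.09 × 1892.0 = 245.13 mGal
Simple Bouguer anomaly = 319.698 − (245.13) = 74.568 mGal
Complete Bouguer anomaly = 74.568 + 3.44 = 78.008 mGal

78.0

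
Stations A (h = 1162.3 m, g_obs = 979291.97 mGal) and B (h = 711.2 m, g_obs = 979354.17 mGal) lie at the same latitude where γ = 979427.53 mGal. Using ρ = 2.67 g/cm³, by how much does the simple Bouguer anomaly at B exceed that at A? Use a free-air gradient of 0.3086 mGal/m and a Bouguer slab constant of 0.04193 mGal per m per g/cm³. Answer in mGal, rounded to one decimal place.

-26.5

Δg_SB(A) = 979291.97 − 979427.53 + 0.3086×1162.3 − 0.04193×2.67×1162.3 = 93.00 mGal
Δg_SB(B) = 979354.17 − 979427.53 + 0.3086×711.2 − 0.04193×2.67×711.2 = 66.50 mGal
Difference = 66.50 − (93.00) = -26.50 mGal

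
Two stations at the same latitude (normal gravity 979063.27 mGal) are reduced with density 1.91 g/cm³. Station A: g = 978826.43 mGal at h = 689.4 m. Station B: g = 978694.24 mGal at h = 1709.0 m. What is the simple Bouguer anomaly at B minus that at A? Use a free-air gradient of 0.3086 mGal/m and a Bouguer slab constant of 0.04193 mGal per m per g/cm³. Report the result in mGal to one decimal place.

Δg_SB(A) = 978826.43 − 979063.27 + 0.3086×689.4 − 0.04193×1.91×689.4 = -79.30 mGal
Δg_SB(B) = 978694.24 − 979063.27 + 0.3086×1709.0 − 0.04193×1.91×1709.0 = 21.50 mGal
Difference = 21.50 − (-79.30) = 100.80 mGal

100.8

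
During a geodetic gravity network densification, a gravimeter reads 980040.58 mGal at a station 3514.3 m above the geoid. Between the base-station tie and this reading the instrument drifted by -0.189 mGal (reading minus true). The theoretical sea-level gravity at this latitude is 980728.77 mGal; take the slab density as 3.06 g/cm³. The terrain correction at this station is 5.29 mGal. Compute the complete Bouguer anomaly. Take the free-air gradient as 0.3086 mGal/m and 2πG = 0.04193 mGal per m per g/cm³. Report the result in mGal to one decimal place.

Drift-corrected reading = 980040.58 − (-0.189) = 980040.769 mGal
Free-air correction = 0.3086 × 3514.3 = 1084.51 mGal
Free-air anomaly = 980040.769 − 980728.77 + (1084.51) = 396.509 mGal
Bouguer slab correction = 0.04193 × 3.06 × 3514.3 = 450.91 mGal
Simple Bouguer anomaly = 396.509 − (450.91) = -54.401 mGal
Complete Bouguer anomaly = -54.401 + 5.29 = -49.111 mGal

-49.1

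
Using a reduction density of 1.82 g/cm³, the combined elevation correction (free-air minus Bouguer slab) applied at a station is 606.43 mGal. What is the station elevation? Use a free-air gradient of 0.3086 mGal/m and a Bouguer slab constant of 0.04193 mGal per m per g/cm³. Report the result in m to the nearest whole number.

Combined gradient = 0.3086 − 0.04193 × 1.82 = 0.2322874 mGal/m
h = 606.43 / 0.2322874 = 2610.69 m

2611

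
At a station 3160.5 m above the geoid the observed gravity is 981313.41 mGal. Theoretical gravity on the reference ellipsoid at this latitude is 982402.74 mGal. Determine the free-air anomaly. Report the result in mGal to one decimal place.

Free-air correction = 0.3086 × 3160.5 = 975.33 mGal
Free-air anomaly = 981313.41 − 982402.74 + (975.33) = -114.00 mGal

-114.0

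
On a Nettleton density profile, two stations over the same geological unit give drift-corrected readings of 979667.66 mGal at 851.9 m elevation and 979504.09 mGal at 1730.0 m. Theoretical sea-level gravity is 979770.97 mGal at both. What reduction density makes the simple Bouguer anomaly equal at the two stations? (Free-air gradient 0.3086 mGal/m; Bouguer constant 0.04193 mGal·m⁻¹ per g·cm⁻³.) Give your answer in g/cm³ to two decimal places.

Δg_obs = 979504.09 − 979667.66 = -163.57 mGal over Δh = 1730.0 − 851.9 = 878.1 m
Equal Bouguer anomalies ⇒ Δg_obs + (0.3086 − 0.04193ρ)·Δh = 0
0.3086 − 0.04193ρ = −Δg_obs/Δh = 0.18628
ρ = (0.3086 − 0.18628) / 0.04193 = 2.92 g/cm³

2.92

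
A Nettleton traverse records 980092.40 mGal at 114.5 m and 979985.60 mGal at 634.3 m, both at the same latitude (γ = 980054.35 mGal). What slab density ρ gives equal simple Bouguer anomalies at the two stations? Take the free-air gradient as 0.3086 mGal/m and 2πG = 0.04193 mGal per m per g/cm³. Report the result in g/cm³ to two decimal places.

Δg_obs = 979985.60 − 980092.40 = -106.80 mGal over Δh = 634.3 − 114.5 = 519.8 m
Equal Bouguer anomalies ⇒ Δg_obs + (0.3086 − 0.04193ρ)·Δh = 0
0.3086 − 0.04193ρ = −Δg_obs/Δh = 0.20546
ρ = (0.3086 − 0.20546) / 0.04193 = 2.46 g/cm³

2.46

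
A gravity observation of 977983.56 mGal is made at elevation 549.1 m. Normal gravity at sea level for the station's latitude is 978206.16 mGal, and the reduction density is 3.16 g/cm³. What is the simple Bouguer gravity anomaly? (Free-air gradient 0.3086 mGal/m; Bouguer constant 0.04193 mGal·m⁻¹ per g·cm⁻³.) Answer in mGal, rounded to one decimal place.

Free-air correction = 0.3086 × 549.1 = 169.45 mGal
Free-air anomaly = 977983.56 − 978206.16 + (169.45) = -53.15 mGal
Bouguer slab correction = 0.04193 × 3.16 × 549.1 = 72.76 mGal
Simple Bouguer anomaly = -53.15 − (72.76) = -125.91 mGal

-125.9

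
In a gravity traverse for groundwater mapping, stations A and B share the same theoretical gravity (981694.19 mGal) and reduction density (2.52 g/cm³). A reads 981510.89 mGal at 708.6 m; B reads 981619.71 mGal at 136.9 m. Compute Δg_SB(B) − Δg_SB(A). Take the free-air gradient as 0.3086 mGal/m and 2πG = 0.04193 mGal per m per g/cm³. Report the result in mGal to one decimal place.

-7.2

Δg_SB(A) = 981510.89 − 981694.19 + 0.3086×708.6 − 0.04193×2.52×708.6 = -39.50 mGal
Δg_SB(B) = 981619.71 − 981694.19 + 0.3086×136.9 − 0.04193×2.52×136.9 = -46.70 mGal
Difference = -46.70 − (-39.50) = -7.20 mGal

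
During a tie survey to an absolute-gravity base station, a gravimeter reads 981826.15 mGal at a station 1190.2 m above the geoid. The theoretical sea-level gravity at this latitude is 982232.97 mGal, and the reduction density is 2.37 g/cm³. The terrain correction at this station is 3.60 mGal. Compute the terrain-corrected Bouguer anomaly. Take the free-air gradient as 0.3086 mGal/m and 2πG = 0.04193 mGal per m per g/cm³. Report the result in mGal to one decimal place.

Free-air correction = 0.3086 × 1190.2 = 367.30 mGal
Free-air anomaly = 981826.15 − 982232.97 + (367.30) = -39.52 mGal
Bouguer slab correction = 0.04193 × 2.37 × 1190.2 = 118.28 mGal
Simple Bouguer anomaly = -39.52 − (118.28) = -157.80 mGal
Complete Bouguer anomaly = -157.80 + 3.60 = -154.20 mGal

-154.2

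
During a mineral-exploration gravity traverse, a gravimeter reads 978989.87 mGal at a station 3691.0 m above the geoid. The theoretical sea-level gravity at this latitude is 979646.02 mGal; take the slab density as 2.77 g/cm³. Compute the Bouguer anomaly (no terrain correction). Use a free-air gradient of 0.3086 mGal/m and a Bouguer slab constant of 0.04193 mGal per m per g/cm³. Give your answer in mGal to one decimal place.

Free-air correction = 0.3086 × 3691.0 = 1139.04 mGal
Free-air anomaly = 978989.87 − 979646.02 + (1139.04) = 482.89 mGal
Bouguer slab correction = 0.04193 × 2.77 × 3691.0 = 428.70 mGal
Simple Bouguer anomaly = 482.89 − (428.70) = 54.19 mGal

54.2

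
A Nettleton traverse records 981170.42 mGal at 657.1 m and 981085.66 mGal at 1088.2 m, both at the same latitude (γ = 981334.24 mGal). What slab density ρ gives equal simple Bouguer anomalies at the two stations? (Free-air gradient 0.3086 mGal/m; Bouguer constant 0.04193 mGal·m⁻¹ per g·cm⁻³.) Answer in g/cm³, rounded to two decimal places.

2.67

Δg_obs = 981085.66 − 981170.42 = -84.76 mGal over Δh = 1088.2 − 657.1 = 431.1 m
Equal Bouguer anomalies ⇒ Δg_obs + (0.3086 − 0.04193ρ)·Δh = 0
0.3086 − 0.04193ρ = −Δg_obs/Δh = 0.19661
ρ = (0.3086 − 0.19661) / 0.04193 = 2.67 g/cm³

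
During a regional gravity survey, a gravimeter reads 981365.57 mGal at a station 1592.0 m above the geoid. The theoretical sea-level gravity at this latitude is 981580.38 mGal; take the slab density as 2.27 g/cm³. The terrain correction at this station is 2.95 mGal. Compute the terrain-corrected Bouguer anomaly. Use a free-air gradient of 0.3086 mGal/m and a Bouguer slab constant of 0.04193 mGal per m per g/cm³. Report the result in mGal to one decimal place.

Free-air correction = 0.3086 × 1592.0 = 491.29 mGal
Free-air anomaly = 981365.57 − 981580.38 + (491.29) = 276.48 mGal
Bouguer slab correction = 0.04193 × 2.27 × 1592.0 = 151.53 mGal
Simple Bouguer anomaly = 276.48 − (151.53) = 124.95 mGal
Complete Bouguer anomaly = 124.95 + 2.95 = 127.90 mGal

127.9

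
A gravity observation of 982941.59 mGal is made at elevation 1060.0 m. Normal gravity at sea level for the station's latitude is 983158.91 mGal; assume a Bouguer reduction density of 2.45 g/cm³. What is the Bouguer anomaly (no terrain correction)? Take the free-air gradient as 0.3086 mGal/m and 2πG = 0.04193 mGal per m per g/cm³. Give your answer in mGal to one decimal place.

0.9

Free-air correction = 0.3086 × 1060.0 = 327.12 mGal
Free-air anomaly = 982941.59 − 983158.91 + (327.12) = 109.80 mGal
Bouguer slab correction = 0.04193 × 2.45 × 1060.0 = 108.89 mGal
Simple Bouguer anomaly = 109.80 − (108.89) = 0.91 mGal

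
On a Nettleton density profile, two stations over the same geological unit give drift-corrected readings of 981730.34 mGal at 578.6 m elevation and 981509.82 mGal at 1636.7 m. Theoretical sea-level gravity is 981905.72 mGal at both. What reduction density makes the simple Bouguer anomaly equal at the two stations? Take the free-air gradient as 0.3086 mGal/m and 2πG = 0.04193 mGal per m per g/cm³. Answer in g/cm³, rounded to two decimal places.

2.39

Δg_obs = 981509.82 − 981730.34 = -220.52 mGal over Δh = 1636.7 − 578.6 = 1058.1 m
Equal Bouguer anomalies ⇒ Δg_obs + (0.3086 − 0.04193ρ)·Δh = 0
0.3086 − 0.04193ρ = −Δg_obs/Δh = 0.20841
ρ = (0.3086 − 0.20841) / 0.04193 = 2.39 g/cm³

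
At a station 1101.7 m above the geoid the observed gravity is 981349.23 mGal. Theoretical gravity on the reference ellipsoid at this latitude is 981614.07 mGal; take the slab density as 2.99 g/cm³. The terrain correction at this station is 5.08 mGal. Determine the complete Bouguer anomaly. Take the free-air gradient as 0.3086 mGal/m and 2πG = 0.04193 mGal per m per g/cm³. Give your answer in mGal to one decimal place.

Free-air correction = 0.3086 × 1101.7 = 339.98 mGal
Free-air anomaly = 981349.23 − 981614.07 + (339.98) = 75.14 mGal
Bouguer slab correction = 0.04193 × 2.99 × 1101.7 = 138.12 mGal
Simple Bouguer anomaly = 75.14 − (138.12) = -62.98 mGal
Complete Bouguer anomaly = -62.98 + 5.08 = -57.90 mGal

-57.9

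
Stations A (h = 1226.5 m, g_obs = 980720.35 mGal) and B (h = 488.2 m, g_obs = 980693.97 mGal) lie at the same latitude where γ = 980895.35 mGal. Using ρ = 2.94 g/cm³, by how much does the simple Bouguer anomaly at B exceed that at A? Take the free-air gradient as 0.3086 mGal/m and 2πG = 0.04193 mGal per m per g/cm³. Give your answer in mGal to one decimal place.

Δg_SB(A) = 980720.35 − 980895.35 + 0.3086×1226.5 − 0.04193×2.94×1226.5 = 52.30 mGal
Δg_SB(B) = 980693.97 − 980895.35 + 0.3086×488.2 − 0.04193×2.94×488.2 = -110.90 mGal
Difference = -110.90 − (52.30) = -163.20 mGal

-163.2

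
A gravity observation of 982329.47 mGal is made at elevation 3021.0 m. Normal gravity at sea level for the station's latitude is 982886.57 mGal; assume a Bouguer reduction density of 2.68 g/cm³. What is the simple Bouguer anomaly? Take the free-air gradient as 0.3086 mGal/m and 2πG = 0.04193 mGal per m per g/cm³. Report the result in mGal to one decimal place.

Free-air correction = 0.3086 × 3021.0 = 932.28 mGal
Free-air anomaly = 982329.47 − 982886.57 + (932.28) = 375.18 mGal
Bouguer slab correction = 0.04193 × 2.68 × 3021.0 = 339.48 mGal
Simple Bouguer anomaly = 375.18 − (339.48) = 35.70 mGal

35.7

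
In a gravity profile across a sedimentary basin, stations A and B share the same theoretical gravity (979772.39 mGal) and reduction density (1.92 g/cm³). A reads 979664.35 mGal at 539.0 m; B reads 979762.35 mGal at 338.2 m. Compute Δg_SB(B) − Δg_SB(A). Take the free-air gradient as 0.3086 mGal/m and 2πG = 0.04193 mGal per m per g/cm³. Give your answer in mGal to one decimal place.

52.2

Δg_SB(A) = 979664.35 − 979772.39 + 0.3086×539.0 − 0.04193×1.92×539.0 = 14.90 mGal
Δg_SB(B) = 979762.35 − 979772.39 + 0.3086×338.2 − 0.04193×1.92×338.2 = 67.10 mGal
Difference = 67.10 − (14.90) = 52.20 mGal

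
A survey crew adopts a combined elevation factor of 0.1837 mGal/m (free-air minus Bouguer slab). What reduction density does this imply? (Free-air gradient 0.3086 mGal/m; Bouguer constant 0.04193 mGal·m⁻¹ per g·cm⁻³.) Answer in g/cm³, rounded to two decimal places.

0.1837 = 0.3086 − 0.04193 × ρ
ρ = (0.3086 − 0.1837) / 0.04193 = 2.98 g/cm³

2.98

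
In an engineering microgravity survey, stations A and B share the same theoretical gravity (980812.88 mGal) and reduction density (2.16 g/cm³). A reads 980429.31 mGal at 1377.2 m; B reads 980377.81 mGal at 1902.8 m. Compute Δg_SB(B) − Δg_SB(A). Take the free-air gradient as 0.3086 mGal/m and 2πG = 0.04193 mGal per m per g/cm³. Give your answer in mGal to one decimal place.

63.1

Δg_SB(A) = 980429.31 − 980812.88 + 0.3086×1377.2 − 0.04193×2.16×1377.2 = -83.30 mGal
Δg_SB(B) = 980377.81 − 980812.88 + 0.3086×1902.8 − 0.04193×2.16×1902.8 = -20.20 mGal
Difference = -20.20 − (-83.30) = 63.10 mGal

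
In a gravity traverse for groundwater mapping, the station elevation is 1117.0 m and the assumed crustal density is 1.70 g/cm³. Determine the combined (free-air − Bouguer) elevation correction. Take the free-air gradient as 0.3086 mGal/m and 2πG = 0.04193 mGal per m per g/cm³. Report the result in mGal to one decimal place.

265.1

Combined gradient = 0.3086 − 0.04193 × 1.70 = 0.2373190 mGal/m
Combined elevation correction = 0.2373190 × 1117.0 = 265.1 mGal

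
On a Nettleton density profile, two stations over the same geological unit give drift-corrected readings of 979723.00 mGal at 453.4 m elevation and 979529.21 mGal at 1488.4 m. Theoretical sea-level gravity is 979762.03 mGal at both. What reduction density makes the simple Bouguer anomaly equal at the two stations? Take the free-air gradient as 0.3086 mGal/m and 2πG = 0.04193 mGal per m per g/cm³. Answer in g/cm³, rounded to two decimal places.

Δg_obs = 979529.21 − 979723.00 = -193.79 mGal over Δh = 1488.4 − 453.4 = 1035.0 m
Equal Bouguer anomalies ⇒ Δg_obs + (0.3086 − 0.04193ρ)·Δh = 0
0.3086 − 0.04193ρ = −Δg_obs/Δh = 0.18724
ρ = (0.3086 − 0.18724) / 0.04193 = 2.89 g/cm³

2.89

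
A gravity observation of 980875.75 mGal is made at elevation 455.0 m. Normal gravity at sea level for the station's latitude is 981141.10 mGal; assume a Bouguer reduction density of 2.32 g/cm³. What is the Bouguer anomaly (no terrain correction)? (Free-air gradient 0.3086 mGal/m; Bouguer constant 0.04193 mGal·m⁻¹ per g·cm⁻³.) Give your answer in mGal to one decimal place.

-169.2

Free-air correction = 0.3086 × 455.0 = 140.41 mGal
Free-air anomaly = 980875.75 − 981141.10 + (140.41) = -124.94 mGal
Bouguer slab correction = 0.04193 × 2.32 × 455.0 = 44.26 mGal
Simple Bouguer anomaly = -124.94 − (44.26) = -169.20 mGal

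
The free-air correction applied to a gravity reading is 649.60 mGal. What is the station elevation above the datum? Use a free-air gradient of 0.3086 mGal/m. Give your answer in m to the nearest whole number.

h = 649.60 / 0.3086 = 2104.99 m

2105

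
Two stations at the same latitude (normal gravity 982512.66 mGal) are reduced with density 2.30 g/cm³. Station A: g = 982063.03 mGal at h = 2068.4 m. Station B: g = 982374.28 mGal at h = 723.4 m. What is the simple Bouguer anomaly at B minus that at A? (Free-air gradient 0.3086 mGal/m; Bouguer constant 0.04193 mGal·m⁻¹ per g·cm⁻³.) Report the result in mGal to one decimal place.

Δg_SB(A) = 982063.03 − 982512.66 + 0.3086×2068.4 − 0.04193×2.30×2068.4 = -10.80 mGal
Δg_SB(B) = 982374.28 − 982512.66 + 0.3086×723.4 − 0.04193×2.30×723.4 = 15.10 mGal
Difference = 15.10 − (-10.80) = 25.90 mGal

25.9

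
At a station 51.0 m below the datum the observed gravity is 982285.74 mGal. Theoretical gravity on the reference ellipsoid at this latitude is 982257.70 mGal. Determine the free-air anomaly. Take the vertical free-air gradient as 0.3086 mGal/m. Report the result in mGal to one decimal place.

Free-air correction = 0.3086 × -51.0 = -15.74 mGal
Free-air anomaly = 982285.74 − 982257.70 + (-15.74) = 12.30 mGal

12.3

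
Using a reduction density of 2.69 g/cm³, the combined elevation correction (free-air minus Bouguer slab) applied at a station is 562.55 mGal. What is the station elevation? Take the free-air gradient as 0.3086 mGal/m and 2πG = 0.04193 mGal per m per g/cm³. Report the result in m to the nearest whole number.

2873

Combined gradient = 0.3086 − 0.04193 × 2.69 = 0.1958083 mGal/m
h = 562.55 / 0.1958083 = 2872.96 m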